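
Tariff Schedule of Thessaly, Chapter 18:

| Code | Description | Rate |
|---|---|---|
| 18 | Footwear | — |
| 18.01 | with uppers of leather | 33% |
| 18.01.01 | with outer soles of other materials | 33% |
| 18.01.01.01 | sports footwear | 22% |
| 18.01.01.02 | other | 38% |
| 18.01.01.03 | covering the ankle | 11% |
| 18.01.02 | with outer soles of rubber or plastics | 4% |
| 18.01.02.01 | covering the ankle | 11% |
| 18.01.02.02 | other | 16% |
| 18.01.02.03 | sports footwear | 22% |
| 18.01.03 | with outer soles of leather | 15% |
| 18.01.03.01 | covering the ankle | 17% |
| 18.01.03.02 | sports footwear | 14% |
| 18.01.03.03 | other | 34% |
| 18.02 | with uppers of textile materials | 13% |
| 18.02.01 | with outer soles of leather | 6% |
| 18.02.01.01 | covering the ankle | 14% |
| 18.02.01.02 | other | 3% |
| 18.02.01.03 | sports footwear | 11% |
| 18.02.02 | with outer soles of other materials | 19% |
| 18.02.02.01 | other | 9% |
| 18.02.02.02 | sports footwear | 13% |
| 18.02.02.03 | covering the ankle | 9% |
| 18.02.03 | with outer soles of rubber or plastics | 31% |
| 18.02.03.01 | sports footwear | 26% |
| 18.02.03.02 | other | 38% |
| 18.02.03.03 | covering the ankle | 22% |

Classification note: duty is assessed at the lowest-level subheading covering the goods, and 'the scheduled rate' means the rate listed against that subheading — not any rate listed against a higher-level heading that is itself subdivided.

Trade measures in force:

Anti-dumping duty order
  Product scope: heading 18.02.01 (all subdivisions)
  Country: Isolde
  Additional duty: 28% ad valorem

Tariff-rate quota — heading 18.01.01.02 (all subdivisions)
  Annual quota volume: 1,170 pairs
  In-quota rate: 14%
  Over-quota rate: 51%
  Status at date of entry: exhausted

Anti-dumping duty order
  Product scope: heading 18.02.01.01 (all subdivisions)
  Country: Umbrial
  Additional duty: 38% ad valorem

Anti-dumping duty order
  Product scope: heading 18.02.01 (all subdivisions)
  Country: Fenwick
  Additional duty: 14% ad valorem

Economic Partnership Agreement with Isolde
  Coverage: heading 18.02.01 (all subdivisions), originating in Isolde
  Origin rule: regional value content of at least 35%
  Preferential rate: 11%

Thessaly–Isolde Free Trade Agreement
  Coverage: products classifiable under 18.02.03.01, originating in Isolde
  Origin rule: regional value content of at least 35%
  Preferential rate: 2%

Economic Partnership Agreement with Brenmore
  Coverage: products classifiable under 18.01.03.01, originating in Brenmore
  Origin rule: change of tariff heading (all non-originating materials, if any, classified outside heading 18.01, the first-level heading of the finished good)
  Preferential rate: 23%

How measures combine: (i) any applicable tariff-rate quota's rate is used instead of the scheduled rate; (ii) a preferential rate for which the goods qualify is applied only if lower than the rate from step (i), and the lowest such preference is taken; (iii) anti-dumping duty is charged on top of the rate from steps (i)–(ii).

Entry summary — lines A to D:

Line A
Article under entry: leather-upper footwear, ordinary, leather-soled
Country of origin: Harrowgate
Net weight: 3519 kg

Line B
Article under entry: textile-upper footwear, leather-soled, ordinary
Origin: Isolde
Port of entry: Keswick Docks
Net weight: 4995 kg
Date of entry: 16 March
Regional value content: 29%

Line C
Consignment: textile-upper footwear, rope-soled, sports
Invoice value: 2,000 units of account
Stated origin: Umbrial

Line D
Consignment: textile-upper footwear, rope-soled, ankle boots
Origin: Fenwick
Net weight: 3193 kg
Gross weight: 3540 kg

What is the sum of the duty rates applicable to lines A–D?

87%

Line A: leather-upper → 18.01; leather-soled → 18.01.03; ordinary → 18.01.03.03. Scheduled 34%. No special measure applies. → 34%.
Line B: textile-upper → 18.02; leather-soled → 18.02.01; ordinary → 18.02.01.02. Scheduled 3%. Isolde agreement on 18.02.01: RVC < 35%; Isolde agreement on 18.02.03.01: 18.02.01.02 not covered; anti-dumping (Isolde, 18.02.01): +28%; total 3% + 28% = 31%. → 31%.
Line C: textile-upper → 18.02; rope-soled → 18.02.02; sports → 18.02.02.02. Scheduled 13%. No special measure applies. → 13%.
Line D: textile-upper → 18.02; rope-soled → 18.02.02; ankle boots → 18.02.02.03. Scheduled 9%. No special measure applies. → 9%.
Sum: 34% + 31% + 13% + 9% = 87%.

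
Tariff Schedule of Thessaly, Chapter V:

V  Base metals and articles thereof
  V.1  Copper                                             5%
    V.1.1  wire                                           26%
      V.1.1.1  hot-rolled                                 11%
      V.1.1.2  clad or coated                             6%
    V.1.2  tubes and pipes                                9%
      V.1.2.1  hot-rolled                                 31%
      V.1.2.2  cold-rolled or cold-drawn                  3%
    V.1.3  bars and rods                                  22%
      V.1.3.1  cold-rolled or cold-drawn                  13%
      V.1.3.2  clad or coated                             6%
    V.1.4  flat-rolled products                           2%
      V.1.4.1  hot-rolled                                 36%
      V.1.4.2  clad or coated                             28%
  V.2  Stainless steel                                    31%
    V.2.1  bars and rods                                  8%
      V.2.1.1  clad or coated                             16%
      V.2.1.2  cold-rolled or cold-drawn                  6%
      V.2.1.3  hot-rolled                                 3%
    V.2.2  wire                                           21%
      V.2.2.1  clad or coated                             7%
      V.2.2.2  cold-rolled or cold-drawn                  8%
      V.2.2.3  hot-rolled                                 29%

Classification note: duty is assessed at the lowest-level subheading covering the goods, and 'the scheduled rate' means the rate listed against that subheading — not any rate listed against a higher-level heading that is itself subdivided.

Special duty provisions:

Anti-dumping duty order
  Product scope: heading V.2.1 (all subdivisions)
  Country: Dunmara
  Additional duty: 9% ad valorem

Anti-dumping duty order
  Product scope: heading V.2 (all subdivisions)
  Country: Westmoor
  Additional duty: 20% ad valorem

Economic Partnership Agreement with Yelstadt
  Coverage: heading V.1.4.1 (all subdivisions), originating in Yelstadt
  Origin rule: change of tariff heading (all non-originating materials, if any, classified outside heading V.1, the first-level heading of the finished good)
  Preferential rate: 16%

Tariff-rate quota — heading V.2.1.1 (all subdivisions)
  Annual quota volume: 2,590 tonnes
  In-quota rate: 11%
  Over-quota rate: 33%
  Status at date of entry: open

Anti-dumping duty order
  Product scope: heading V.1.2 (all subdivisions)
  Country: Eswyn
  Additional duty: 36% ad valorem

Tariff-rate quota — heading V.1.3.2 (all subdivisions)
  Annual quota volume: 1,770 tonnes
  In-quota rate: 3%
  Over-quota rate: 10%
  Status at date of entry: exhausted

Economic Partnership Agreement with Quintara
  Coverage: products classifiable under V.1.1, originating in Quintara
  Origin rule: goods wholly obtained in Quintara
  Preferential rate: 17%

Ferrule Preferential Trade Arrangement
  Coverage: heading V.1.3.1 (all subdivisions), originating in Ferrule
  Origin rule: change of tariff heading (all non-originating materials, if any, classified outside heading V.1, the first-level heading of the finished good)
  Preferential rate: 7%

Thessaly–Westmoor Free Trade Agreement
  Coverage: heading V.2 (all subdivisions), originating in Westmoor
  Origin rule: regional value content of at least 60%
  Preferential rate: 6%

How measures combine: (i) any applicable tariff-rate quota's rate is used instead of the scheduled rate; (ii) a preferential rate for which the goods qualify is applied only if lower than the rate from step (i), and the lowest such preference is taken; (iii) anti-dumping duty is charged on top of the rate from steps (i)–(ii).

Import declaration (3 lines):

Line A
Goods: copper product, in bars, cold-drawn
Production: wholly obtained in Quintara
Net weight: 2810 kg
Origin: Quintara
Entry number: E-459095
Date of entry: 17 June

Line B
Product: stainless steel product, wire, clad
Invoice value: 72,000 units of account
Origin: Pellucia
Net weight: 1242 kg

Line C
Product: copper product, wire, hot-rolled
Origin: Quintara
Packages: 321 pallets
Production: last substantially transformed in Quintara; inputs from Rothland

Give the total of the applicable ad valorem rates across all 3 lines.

31%

Line A: copper → V.1; in bars → V.1.3; cold-drawn → V.1.3.1. Scheduled 13%. Quintara agreement on V.1.1: V.1.3.1 not covered. → 13%.
Line B: stainless steel → V.2; wire → V.2.2; clad → V.2.2.1. Scheduled 7%. No special measure applies. → 7%.
Line C: copper → V.1; wire → V.1.1; hot-rolled → V.1.1.1. Scheduled 11%. Quintara agreement on V.1.1: not wholly obtained. → 11%.
Sum: 13% + 7% + 11% = 31%.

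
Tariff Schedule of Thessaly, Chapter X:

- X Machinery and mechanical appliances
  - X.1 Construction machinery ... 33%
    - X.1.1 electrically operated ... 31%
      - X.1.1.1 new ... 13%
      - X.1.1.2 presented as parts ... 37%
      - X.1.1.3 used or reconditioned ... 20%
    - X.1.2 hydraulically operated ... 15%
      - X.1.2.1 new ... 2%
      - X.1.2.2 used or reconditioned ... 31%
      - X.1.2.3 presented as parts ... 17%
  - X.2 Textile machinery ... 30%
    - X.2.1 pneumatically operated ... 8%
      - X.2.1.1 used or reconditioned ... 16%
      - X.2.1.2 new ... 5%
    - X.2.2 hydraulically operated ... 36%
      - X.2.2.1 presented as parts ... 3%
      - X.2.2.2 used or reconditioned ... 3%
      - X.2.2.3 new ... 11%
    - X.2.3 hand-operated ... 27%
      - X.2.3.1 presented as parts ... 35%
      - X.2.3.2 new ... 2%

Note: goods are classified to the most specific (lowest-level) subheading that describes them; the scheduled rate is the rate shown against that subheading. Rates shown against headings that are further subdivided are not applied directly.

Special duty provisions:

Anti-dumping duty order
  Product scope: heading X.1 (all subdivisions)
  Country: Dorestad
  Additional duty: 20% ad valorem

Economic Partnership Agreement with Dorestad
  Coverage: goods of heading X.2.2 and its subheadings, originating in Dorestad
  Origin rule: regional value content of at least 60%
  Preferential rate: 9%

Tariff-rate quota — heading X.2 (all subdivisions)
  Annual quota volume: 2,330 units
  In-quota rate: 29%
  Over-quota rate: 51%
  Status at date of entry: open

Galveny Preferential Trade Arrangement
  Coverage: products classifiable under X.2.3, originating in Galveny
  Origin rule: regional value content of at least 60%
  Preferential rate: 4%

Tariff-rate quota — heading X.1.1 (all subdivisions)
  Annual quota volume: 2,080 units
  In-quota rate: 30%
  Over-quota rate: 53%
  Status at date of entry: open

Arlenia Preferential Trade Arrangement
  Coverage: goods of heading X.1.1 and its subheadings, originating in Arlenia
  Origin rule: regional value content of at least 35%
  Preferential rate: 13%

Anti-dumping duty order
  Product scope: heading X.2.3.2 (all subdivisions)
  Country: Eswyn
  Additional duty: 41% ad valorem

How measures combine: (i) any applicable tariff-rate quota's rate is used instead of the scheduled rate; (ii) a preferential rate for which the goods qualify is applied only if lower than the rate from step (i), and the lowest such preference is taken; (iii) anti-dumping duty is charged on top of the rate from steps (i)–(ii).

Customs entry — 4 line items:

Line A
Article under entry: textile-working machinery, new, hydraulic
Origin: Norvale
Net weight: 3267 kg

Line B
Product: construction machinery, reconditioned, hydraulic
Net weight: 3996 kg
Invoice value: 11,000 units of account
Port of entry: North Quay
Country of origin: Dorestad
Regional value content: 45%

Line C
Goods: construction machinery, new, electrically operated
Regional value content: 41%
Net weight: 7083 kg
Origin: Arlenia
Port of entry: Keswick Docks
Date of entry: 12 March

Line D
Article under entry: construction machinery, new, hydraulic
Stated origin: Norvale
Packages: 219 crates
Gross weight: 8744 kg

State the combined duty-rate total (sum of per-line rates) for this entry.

95%

Line A: textile-working → X.2; hydraulic → X.2.2; new → X.2.2.3. Scheduled 11%. quota on X.2 open → in-quota 29%. → 29%.
Line B: construction → X.1; hydraulic → X.1.2; reconditioned → X.1.2.2. Scheduled 31%. Dorestad agreement on X.2.2: X.1.2.2 not covered; anti-dumping (Dorestad, X.1): +20%; total 31% + 20% = 51%. → 51%.
Line C: construction → X.1; electrically operated → X.1.1; new → X.1.1.1. Scheduled 13%. quota on X.1.1 open → in-quota 30%; Arlenia agreement on X.1.1: RVC ≥ 35% → 13% available; preferential 13%. → 13%.
Line D: construction → X.1; hydraulic → X.1.2; new → X.1.2.1. Scheduled 2%. No special measure applies. → 2%.
Sum: 29% + 51% + 13% + 2% = 95%.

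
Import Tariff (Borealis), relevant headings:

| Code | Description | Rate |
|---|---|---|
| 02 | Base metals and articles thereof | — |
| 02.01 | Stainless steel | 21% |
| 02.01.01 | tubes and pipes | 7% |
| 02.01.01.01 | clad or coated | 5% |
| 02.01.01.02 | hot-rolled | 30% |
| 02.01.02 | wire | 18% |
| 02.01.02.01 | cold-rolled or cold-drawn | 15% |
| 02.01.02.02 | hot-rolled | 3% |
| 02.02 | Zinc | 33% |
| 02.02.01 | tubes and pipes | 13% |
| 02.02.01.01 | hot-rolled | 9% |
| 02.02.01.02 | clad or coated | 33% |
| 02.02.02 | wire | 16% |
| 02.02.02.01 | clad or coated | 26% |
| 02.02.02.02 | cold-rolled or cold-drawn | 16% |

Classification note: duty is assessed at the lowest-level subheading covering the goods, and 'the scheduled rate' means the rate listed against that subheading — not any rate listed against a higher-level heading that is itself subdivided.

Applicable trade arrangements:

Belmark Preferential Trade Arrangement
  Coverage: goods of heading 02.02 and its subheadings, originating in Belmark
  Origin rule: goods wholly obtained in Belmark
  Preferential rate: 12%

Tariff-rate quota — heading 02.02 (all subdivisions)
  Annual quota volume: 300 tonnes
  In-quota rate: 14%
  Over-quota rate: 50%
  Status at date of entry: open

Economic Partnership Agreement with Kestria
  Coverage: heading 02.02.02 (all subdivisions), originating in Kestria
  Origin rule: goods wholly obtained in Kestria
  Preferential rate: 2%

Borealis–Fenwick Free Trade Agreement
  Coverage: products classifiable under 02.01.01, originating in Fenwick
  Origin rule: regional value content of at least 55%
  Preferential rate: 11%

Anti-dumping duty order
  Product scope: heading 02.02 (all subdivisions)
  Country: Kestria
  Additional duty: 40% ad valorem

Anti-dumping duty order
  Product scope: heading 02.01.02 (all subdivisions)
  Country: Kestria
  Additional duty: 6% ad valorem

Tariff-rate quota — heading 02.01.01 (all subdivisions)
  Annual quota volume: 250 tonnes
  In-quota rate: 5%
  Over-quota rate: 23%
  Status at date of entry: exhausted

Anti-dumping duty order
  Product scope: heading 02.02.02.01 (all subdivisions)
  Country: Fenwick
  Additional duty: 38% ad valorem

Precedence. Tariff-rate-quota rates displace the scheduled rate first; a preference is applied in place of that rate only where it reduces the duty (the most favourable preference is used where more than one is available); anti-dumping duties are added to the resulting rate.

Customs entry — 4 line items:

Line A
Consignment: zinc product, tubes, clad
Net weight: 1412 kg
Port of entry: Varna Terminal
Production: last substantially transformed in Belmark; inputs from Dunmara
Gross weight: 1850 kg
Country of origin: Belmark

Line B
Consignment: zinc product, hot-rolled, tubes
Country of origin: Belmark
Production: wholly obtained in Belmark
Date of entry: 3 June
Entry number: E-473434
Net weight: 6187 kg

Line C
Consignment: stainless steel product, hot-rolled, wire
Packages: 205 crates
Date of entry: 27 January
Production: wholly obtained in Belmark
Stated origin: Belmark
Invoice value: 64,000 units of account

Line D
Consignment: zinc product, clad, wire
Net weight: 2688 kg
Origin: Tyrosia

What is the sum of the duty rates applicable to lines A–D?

Line A: zinc → 02.02; tubes → 02.02.01; clad → 02.02.01.02. Scheduled 33%. quota on 02.02 open → in-quota 14%; Belmark agreement on 02.02: not wholly obtained. → 14%.
Line B: zinc → 02.02; tubes → 02.02.01; hot-rolled → 02.02.01.01. Scheduled 9%. quota on 02.02 open → in-quota 14%; Belmark agreement on 02.02: wholly obtained → 12% available; preferential 12%. → 12%.
Line C: stainless steel → 02.01; wire → 02.01.02; hot-rolled → 02.01.02.02. Scheduled 3%. Belmark agreement on 02.02: 02.01.02.02 not covered. → 3%.
Line D: zinc → 02.02; wire → 02.02.02; clad → 02.02.02.01. Scheduled 26%. quota on 02.02 open → in-quota 14%. → 14%.
Sum: 14% + 12% + 3% + 14% = 43%.

43%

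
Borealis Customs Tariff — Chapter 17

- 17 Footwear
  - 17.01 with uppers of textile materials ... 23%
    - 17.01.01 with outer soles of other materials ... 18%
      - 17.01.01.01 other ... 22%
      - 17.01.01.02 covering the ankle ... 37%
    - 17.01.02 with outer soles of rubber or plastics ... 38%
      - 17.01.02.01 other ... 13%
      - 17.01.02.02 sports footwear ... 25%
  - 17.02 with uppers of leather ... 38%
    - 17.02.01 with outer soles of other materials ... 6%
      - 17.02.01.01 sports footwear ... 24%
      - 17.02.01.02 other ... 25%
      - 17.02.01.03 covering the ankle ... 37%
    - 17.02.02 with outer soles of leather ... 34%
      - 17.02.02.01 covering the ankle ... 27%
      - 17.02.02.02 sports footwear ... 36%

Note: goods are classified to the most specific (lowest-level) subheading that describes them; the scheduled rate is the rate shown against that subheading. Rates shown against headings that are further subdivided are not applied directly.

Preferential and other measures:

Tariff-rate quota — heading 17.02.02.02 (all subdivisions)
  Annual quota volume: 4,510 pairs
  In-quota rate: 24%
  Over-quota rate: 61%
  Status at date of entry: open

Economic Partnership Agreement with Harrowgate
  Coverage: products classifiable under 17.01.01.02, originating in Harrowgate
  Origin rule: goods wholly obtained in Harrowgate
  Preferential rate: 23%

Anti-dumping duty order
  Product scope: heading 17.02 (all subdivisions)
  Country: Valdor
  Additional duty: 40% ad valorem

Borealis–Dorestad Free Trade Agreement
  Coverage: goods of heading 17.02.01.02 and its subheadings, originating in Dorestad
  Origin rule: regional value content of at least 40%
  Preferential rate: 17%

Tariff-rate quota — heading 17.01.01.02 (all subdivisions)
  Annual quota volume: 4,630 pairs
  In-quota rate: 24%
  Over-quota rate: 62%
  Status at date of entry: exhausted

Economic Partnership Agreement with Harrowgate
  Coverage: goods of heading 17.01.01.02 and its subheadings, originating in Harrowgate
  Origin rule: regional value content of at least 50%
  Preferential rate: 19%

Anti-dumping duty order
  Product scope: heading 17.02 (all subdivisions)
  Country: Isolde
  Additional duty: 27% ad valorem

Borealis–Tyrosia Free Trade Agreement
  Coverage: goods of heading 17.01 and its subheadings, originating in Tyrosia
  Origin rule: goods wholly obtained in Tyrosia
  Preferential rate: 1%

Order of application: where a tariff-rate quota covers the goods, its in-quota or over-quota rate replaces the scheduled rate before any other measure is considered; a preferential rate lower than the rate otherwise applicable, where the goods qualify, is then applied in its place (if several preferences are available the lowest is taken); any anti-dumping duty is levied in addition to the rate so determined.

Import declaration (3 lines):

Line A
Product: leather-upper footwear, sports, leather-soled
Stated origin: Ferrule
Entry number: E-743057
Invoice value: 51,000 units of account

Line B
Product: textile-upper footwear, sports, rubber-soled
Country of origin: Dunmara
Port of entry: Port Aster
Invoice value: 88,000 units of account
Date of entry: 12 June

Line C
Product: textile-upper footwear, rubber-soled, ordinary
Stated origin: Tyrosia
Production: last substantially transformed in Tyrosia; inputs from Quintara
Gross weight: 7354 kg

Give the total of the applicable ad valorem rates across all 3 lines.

62%

Line A: leather-upper → 17.02; leather-soled → 17.02.02; sports → 17.02.02.02. Scheduled 36%. quota on 17.02.02.02 open → in-quota 24%. → 24%.
Line B: textile-upper → 17.01; rubber-soled → 17.01.02; sports → 17.01.02.02. Scheduled 25%. No special measure applies. → 25%.
Line C: textile-upper → 17.01; rubber-soled → 17.01.02; ordinary → 17.01.02.01. Scheduled 13%. Tyrosia agreement on 17.01: not wholly obtained. → 13%.
Sum: 24% + 25% + 13% = 62%.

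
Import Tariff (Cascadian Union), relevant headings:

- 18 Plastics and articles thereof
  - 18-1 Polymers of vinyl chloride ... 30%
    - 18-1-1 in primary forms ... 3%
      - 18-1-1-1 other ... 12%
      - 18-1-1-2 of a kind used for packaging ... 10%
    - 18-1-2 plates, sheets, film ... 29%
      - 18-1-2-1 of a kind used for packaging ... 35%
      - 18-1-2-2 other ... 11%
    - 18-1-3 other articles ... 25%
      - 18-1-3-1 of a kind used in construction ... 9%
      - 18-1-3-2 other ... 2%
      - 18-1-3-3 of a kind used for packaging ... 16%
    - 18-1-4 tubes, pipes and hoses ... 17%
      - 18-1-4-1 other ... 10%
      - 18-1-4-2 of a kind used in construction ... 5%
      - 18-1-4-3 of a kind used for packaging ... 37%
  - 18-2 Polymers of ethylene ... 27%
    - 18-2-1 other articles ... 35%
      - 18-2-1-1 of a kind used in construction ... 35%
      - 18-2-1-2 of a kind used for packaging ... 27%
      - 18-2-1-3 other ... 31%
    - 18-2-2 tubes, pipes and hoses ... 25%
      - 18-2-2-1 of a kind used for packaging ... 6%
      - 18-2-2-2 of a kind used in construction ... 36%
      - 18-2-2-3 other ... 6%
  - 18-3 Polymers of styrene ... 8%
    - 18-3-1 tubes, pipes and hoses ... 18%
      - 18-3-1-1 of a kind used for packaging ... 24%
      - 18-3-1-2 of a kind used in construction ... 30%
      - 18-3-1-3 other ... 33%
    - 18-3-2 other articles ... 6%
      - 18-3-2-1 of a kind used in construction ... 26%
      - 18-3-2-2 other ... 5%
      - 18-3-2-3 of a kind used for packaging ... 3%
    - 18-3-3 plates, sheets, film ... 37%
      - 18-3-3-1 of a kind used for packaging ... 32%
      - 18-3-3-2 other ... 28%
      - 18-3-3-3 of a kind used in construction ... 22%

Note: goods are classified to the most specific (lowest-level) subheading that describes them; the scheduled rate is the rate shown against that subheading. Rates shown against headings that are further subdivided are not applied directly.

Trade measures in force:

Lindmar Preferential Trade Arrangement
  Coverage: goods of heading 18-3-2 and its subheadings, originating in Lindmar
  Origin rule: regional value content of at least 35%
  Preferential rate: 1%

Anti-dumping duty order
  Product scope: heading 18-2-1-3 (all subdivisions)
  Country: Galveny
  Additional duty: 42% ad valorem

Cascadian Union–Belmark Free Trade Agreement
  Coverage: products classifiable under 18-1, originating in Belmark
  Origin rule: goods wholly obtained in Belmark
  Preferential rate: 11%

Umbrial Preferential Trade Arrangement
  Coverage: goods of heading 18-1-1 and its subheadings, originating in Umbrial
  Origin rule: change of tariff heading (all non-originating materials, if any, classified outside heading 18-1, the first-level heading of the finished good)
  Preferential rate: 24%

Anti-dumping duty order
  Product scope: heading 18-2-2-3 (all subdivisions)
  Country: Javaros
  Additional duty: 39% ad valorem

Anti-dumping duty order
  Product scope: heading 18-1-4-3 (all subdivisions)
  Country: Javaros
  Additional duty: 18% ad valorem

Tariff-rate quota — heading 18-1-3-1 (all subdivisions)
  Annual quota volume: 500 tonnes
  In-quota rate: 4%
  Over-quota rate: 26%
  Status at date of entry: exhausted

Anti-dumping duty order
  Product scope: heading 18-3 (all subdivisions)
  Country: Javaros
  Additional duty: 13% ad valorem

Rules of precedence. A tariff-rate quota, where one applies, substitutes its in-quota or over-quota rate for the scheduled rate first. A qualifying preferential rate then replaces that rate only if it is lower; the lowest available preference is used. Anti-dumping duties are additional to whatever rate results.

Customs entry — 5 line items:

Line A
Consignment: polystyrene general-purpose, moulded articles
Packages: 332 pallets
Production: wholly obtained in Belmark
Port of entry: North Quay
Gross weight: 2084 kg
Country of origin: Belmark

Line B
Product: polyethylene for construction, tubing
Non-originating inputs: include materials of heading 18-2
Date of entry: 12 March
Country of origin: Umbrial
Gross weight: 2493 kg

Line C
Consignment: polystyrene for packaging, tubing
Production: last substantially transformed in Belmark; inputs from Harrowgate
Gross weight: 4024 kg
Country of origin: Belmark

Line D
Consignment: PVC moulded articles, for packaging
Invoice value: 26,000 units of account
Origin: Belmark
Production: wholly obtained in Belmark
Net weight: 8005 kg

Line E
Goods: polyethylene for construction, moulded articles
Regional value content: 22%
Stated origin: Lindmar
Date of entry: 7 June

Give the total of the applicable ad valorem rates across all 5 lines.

111%

Line A: polystyrene → 18-3; moulded articles → 18-3-2; general-purpose → 18-3-2-2. Scheduled 5%. Belmark agreement on 18-1: 18-3-2-2 not covered. → 5%.
Line B: polyethylene → 18-2; tubing → 18-2-2; for construction → 18-2-2-2. Scheduled 36%. Umbrial agreement on 18-1-1: 18-2-2-2 not covered. → 36%.
Line C: polystyrene → 18-3; tubing → 18-3-1; for packaging → 18-3-1-1. Scheduled 24%. Belmark agreement on 18-1: 18-3-1-1 not covered. → 24%.
Line D: PVC → 18-1; moulded articles → 18-1-3; for packaging → 18-1-3-3. Scheduled 16%. Belmark agreement on 18-1: wholly obtained → 11% available; preferential 11%. → 11%.
Line E: polyethylene → 18-2; moulded articles → 18-2-1; for construction → 18-2-1-1. Scheduled 35%. Lindmar agreement on 18-3-2: 18-2-1-1 not covered. → 35%.
Sum: 5% + 36% + 24% + 11% + 35% = 111%.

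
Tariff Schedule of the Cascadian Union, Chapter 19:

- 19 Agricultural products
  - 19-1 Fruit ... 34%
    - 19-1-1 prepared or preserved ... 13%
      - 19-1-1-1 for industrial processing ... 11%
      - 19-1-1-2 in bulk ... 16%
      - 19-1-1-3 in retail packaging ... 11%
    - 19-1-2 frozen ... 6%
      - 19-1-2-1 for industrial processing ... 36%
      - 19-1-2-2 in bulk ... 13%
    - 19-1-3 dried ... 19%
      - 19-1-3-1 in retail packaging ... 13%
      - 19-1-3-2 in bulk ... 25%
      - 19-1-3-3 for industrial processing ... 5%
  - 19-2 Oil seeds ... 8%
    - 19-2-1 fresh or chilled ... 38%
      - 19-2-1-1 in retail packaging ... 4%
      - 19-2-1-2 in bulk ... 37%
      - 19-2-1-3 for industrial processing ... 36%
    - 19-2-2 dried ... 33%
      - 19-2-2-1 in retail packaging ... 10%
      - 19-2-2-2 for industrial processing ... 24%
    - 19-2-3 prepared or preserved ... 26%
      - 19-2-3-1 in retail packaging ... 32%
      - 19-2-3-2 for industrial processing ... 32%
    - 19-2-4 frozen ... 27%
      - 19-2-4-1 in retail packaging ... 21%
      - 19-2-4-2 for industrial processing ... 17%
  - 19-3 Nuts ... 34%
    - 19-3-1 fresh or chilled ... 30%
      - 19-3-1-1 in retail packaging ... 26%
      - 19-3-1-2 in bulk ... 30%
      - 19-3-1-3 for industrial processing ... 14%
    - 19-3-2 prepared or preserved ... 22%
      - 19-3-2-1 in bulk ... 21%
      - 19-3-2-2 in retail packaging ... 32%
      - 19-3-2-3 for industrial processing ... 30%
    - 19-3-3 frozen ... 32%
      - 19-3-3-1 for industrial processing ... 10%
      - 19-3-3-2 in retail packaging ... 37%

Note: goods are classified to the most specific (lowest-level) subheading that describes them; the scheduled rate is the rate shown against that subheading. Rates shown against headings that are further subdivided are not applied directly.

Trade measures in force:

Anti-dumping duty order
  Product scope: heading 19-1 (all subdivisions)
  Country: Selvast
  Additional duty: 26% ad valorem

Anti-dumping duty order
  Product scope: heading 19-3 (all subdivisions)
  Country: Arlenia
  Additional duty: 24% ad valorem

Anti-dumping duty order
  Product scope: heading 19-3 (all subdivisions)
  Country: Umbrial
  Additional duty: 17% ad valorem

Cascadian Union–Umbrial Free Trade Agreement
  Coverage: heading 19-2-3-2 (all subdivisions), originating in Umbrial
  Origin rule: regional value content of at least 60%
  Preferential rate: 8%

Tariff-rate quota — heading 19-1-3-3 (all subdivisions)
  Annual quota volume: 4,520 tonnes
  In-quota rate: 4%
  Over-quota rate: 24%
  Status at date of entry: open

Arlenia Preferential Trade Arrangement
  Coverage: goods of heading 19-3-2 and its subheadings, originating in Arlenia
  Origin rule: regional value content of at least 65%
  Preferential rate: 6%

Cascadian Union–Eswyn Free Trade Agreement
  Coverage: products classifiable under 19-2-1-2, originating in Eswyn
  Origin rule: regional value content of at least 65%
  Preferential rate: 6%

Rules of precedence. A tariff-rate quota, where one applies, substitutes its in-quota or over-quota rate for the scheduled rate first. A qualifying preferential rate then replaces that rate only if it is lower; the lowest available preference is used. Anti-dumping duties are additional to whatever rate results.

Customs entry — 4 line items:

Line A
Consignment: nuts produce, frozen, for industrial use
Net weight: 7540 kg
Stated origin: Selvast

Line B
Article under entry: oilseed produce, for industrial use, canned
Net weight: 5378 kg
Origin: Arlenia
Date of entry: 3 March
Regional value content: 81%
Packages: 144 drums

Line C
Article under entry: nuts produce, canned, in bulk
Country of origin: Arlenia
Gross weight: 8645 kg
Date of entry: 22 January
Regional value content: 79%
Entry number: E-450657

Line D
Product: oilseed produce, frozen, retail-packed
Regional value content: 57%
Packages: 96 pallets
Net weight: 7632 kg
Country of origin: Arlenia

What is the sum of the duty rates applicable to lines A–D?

93%

Line A: nuts → 19-3; frozen → 19-3-3; for industrial use → 19-3-3-1. Scheduled 10%. No special measure applies. → 10%.
Line B: oilseed → 19-2; canned → 19-2-3; for industrial use → 19-2-3-2. Scheduled 32%. Arlenia agreement on 19-3-2: 19-2-3-2 not covered. → 32%.
Line C: nuts → 19-3; canned → 19-3-2; in bulk → 19-3-2-1. Scheduled 21%. Arlenia agreement on 19-3-2: RVC ≥ 65% → 6% available; preferential 6%; anti-dumping (Arlenia, 19-3): +24%; total 6% + 24% = 30%. → 30%.
Line D: oilseed → 19-2; frozen → 19-2-4; retail-packed → 19-2-4-1. Scheduled 21%. Arlenia agreement on 19-3-2: 19-2-4-1 not covered. → 21%.
Sum: 10% + 32% + 30% + 21% = 93%.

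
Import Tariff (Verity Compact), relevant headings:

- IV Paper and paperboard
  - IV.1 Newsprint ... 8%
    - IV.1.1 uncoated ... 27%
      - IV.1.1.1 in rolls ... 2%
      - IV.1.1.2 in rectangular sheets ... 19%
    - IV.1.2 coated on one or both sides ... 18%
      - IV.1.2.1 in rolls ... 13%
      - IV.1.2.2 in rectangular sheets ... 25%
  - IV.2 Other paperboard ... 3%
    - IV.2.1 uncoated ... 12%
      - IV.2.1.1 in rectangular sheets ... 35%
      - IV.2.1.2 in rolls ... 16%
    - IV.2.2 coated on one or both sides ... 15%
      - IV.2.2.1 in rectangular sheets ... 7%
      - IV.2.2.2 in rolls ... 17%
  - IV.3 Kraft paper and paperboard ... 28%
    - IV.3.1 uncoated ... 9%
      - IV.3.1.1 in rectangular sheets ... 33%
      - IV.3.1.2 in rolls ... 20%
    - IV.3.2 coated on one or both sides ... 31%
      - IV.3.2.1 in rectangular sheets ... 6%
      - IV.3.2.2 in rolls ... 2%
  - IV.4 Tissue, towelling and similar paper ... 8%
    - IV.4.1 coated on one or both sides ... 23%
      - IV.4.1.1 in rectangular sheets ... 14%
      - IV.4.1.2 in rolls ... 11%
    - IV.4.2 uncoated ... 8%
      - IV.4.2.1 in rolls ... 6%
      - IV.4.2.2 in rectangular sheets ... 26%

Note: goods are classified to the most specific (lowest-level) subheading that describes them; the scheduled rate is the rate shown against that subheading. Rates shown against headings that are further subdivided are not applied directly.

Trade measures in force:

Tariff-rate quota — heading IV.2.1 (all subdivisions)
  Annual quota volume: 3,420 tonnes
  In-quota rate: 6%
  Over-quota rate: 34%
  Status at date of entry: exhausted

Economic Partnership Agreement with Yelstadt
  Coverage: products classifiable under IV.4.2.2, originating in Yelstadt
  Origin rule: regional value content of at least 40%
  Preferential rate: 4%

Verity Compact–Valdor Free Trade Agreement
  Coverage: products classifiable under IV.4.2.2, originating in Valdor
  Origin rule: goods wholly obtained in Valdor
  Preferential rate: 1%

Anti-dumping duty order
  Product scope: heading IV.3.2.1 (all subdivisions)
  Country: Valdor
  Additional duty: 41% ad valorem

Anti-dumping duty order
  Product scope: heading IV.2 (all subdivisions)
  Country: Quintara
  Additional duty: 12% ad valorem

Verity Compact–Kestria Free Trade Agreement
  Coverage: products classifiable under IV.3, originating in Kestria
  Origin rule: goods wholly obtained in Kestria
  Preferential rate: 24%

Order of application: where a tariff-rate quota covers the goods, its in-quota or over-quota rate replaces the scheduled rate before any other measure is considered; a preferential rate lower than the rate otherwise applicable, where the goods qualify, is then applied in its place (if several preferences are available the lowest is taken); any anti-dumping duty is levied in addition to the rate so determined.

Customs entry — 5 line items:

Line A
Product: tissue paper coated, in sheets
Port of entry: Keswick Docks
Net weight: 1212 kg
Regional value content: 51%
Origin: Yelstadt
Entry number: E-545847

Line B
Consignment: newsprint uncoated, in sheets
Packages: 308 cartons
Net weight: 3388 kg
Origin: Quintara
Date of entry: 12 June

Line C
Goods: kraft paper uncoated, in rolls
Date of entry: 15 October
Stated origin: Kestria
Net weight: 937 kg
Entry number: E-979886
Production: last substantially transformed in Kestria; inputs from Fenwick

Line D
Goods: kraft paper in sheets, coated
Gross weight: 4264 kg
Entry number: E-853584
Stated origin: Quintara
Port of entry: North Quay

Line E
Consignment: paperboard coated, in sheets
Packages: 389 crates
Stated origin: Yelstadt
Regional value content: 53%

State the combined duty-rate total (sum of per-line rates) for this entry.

66%

Line A: tissue paper → IV.4; coated → IV.4.1; in sheets → IV.4.1.1. Scheduled 14%. Yelstadt agreement on IV.4.2.2: IV.4.1.1 not covered. → 14%.
Line B: newsprint → IV.1; uncoated → IV.1.1; in sheets → IV.1.1.2. Scheduled 19%. No special measure applies. → 19%.
Line C: kraft paper → IV.3; uncoated → IV.3.1; in rolls → IV.3.1.2. Scheduled 20%. Kestria agreement on IV.3: not wholly obtained. → 20%.
Line D: kraft paper → IV.3; coated → IV.3.2; in sheets → IV.3.2.1. Scheduled 6%. No special measure applies. → 6%.
Line E: paperboard → IV.2; coated → IV.2.2; in sheets → IV.2.2.1. Scheduled 7%. Yelstadt agreement on IV.4.2.2: IV.2.2.1 not covered. → 7%.
Sum: 14% + 19% + 20% + 6% + 7% = 66%.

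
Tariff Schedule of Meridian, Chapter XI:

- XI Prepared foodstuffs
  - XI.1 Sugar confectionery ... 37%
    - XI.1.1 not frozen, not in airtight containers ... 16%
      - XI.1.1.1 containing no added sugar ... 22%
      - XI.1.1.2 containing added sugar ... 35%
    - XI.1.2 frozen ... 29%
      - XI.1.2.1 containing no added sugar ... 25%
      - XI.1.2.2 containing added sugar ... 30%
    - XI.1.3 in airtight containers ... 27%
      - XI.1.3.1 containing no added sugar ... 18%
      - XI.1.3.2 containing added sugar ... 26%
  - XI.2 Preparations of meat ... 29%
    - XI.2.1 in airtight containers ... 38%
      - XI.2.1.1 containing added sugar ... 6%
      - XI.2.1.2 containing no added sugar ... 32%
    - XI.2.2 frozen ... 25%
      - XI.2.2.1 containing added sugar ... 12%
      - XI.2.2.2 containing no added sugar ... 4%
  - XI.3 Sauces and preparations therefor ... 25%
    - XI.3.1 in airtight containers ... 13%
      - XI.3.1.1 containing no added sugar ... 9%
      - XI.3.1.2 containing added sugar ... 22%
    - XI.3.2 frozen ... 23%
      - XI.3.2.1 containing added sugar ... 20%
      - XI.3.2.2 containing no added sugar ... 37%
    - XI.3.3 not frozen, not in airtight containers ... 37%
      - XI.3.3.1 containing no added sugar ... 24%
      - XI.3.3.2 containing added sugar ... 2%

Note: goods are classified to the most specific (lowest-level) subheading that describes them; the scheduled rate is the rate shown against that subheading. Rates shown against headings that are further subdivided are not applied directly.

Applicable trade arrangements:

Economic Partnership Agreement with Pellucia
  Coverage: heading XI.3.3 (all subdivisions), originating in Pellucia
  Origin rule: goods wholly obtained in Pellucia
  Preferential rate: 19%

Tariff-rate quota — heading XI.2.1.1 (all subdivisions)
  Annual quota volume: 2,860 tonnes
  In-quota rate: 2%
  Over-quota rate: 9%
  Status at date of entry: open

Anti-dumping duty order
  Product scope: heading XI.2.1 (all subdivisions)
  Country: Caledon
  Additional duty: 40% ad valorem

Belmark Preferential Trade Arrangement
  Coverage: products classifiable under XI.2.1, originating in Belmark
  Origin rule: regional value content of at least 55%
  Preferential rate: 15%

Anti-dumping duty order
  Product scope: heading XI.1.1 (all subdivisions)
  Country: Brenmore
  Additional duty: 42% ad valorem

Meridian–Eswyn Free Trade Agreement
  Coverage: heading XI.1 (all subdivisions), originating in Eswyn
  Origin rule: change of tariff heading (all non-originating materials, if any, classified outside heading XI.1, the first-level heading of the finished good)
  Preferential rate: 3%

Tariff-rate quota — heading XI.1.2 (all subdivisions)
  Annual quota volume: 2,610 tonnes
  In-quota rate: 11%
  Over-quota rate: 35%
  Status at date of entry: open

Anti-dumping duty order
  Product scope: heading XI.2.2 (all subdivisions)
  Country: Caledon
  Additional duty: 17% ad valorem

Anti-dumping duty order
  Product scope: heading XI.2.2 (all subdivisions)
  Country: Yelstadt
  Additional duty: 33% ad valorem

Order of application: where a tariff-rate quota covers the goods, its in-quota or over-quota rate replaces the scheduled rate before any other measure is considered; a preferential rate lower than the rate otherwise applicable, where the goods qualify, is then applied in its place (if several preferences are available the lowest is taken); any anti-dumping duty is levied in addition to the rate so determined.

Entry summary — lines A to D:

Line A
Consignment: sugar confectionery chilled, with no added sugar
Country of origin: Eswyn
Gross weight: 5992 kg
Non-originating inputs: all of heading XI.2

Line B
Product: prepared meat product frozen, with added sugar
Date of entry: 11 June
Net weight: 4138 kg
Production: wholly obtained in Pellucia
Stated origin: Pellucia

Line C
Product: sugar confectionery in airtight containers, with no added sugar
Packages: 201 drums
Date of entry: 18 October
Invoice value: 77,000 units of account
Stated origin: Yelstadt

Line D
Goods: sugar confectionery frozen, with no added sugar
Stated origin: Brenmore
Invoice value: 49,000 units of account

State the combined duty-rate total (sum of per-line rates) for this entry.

Line A: sugar confectionery → XI.1; chilled → XI.1.1; with no added sugar → XI.1.1.1. Scheduled 22%. Eswyn agreement on XI.1: CTH met → 3% available; preferential 3%. → 3%.
Line B: prepared meat product → XI.2; frozen → XI.2.2; with added sugar → XI.2.2.1. Scheduled 12%. Pellucia agreement on XI.3.3: XI.2.2.1 not covered. → 12%.
Line C: sugar confectionery → XI.1; in airtight containers → XI.1.3; with no added sugar → XI.1.3.1. Scheduled 18%. No special measure applies. → 18%.
Line D: sugar confectionery → XI.1; frozen → XI.1.2; with no added sugar → XI.1.2.1. Scheduled 25%. quota on XI.1.2 open → in-quota 11%. → 11%.
Sum: 3% + 12% + 18% + 11% = 44%.

44%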